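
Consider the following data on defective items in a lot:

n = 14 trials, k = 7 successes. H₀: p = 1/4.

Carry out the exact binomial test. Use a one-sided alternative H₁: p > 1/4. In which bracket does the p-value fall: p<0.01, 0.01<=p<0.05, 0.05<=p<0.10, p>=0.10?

p-value bracket: 0.01<=p<0.05

Exact binomial: n=14, k=7, p₀=1/4=0.2500
P(X≥7) from Σ C(n,i)·p₀^i·(1−p₀)^(n−i)
p-value (one-sided, H₁ greater) = 0.03827
→ bracket: 0.01<=p<0.05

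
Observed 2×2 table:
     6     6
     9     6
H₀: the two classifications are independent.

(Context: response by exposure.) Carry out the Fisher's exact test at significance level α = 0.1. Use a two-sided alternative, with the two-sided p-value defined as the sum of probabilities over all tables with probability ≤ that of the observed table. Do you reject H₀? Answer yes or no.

reject H₀: no

Margins: r₁=12, r₂=15, c₁=15, c₂=12, n=27
p_obs = C(12,6)·C(15,9)/C(27,15); sum pmf over tables with pmf ≤ p_obs
p-value (two-sided) = 0.70682
At α=0.1: p ≥ α → fail to reject H₀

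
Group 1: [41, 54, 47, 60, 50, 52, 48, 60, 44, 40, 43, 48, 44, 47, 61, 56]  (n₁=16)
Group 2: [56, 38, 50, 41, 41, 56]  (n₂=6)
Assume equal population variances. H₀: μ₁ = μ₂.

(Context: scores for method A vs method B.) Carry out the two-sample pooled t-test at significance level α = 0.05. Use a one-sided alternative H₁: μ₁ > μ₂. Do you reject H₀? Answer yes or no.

reject H₀: no

x̄₁=49.688, s₁=6.848, n₁=16
x̄₂=47.000, s₂=8.050, n₂=6
s_p² = [15·6.848² + 5·8.050²]/20 = 51.3719
SE = √(s_p²·(1/16+1/6)) = 3.4311
t = (49.688−47.000)/3.4311 = 0.7833
df = 20
p-value (one-sided, H₁ greater) = 0.22132
At α=0.05: p ≥ α → fail to reject H₀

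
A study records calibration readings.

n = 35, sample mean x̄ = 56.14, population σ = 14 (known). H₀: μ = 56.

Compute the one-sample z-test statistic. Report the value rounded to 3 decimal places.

test statistic = 0.059

SE = σ/√n = 14/√35 = 2.3664
z = (x̄−μ₀)/SE = (56.14−56)/2.3664 = 0.0592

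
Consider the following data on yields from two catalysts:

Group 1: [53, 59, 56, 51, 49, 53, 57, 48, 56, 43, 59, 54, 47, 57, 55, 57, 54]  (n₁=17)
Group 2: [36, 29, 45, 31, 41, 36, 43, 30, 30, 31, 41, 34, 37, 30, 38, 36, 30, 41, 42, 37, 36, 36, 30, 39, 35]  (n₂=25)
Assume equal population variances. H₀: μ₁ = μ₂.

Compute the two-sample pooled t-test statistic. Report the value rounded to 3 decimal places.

test statistic = 12.105

x̄₁=53.412, s₁=4.487, n₁=17
x̄₂=35.760, s₂=4.737, n₂=25
s_p² = [16·4.487² + 24·4.737²]/40 = 21.5169
SE = √(s_p²·(1/17+1/25)) = 1.4582
t = (53.412−35.760)/1.4582 = 12.1051
df = 40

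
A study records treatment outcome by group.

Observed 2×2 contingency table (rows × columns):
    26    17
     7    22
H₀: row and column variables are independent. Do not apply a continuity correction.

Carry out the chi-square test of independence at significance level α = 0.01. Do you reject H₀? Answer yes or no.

reject H₀: yes

Row totals [43, 29], col totals [33, 39], n=72
χ² = (26−19.71)²/19.71 + (17−23.29)²/23.29 + (7−13.29)²/13.29 + (22−15.71)²/15.71 = 9.2063
df = 1
p-value (upper-tail) = 0.00241
At α=0.01: p < α → reject H₀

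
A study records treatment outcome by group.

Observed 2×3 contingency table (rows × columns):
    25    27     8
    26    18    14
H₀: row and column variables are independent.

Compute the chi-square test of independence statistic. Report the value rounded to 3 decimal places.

test statistic = 3.423

Row totals [60, 58], col totals [51, 45, 22], n=118
χ² = (25−25.93)²/25.93 + (27−22.88)²/22.88 + (8−11.19)²/11.19 + (26−25.07)²/25.07 + (18−22.12)²/22.12 + (14−10.81)²/10.81 = 3.4231
df = 2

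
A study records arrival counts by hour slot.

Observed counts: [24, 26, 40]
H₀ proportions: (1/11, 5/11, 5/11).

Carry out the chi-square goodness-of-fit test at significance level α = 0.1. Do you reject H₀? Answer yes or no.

n = 90; E_i = n·p_i = [8.18, 40.91, 40.91]
χ² = (24−8.18)²/8.18 + (26−40.91)²/40.91 + (40−40.91)²/40.91 = 36.0356
df = 2
p-value (upper-tail) = 0.00000
At α=0.1: p < α → reject H₀

reject H₀: yes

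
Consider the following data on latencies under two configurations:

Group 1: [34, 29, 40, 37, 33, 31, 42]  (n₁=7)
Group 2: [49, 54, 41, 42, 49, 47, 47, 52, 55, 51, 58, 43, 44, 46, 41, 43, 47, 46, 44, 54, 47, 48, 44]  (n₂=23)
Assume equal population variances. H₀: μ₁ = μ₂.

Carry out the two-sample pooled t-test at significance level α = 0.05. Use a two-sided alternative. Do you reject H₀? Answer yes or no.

reject H₀: yes

x̄₁=35.143, s₁=4.741, n₁=7
x̄₂=47.478, s₂=4.699, n₂=23
s_p² = [6·4.741² + 22·4.699²]/28 = 22.1642
SE = √(s_p²·(1/7+1/23)) = 2.0322
t = (35.143−47.478)/2.0322 = -6.0699
df = 28
p-value (two-sided) = 0.00000
At α=0.05: p < α → reject H₀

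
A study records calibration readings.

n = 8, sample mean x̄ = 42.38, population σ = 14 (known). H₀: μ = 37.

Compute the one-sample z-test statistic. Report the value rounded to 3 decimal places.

test statistic = 1.087

SE = σ/√n = 14/√8 = 4.9497
z = (x̄−μ₀)/SE = (42.38−37)/4.9497 = 1.0869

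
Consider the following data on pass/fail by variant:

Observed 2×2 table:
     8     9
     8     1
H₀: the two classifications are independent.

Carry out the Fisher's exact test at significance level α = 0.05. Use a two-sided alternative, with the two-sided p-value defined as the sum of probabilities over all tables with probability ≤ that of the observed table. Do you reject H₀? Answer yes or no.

reject H₀: no

Margins: r₁=17, r₂=9, c₁=16, c₂=10, n=26
p_obs = C(17,8)·C(9,8)/C(26,16); sum pmf over tables with pmf ≤ p_obs
p-value (two-sided) = 0.08733
At α=0.05: p ≥ α → fail to reject H₀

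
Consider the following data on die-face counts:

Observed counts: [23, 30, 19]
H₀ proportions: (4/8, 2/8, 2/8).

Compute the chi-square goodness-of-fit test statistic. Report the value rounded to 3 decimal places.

test statistic = 12.750

n = 72; E_i = n·p_i = [36.00, 18.00, 18.00]
χ² = (23−36.00)²/36.00 + (30−18.00)²/18.00 + (19−18.00)²/18.00 = 12.7500
df = 2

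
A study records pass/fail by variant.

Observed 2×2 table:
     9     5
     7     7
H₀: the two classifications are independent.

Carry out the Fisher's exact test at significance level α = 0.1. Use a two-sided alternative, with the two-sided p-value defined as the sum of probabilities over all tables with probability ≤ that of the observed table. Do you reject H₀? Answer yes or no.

Margins: r₁=14, r₂=14, c₁=16, c₂=12, n=28
p_obs = C(14,9)·C(14,7)/C(28,16); sum pmf over tables with pmf ≤ p_obs
p-value (two-sided) = 0.70357
At α=0.1: p ≥ α → fail to reject H₀

reject H₀: no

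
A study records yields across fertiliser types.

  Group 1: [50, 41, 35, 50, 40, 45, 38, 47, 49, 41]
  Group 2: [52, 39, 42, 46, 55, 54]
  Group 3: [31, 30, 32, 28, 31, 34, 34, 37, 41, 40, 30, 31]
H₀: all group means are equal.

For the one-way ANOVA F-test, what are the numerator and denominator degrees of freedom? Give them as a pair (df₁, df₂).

degrees of freedom = [2, 25]

k = 3 groups, N = 28 total
df = (k−1, N−k) = (3−1, 28−3) = (2, 25)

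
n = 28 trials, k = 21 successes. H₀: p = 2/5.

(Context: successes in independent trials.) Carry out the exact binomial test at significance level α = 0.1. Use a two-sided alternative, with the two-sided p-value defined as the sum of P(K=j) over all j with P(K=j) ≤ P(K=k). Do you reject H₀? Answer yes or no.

reject H₀: yes

Exact binomial: n=28, k=21, p₀=2/5=0.4000
P(X=j) = C(n,j)·p₀^j·(1−p₀)^(n−j); p = Σ P(X=j) over j with P(X=j) ≤ P(X=21)
p-value (two-sided) = 0.00030
At α=0.1: p < α → reject H₀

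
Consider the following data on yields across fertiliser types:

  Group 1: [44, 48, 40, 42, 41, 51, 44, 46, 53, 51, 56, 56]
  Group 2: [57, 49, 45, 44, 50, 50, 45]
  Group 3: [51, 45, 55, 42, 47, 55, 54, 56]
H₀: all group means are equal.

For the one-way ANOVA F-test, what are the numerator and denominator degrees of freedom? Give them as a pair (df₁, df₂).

degrees of freedom = [2, 24]

k = 3 groups, N = 27 total
df = (k−1, N−k) = (3−1, 27−3) = (2, 24)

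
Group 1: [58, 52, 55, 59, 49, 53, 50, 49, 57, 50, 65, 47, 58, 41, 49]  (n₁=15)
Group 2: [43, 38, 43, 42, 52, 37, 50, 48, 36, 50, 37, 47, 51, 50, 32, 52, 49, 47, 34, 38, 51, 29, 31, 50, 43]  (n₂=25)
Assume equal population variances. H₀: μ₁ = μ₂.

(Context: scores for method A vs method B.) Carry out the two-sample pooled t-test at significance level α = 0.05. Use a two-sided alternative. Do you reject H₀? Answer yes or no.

reject H₀: yes

x̄₁=52.800, s₁=5.955, n₁=15
x̄₂=43.200, s₂=7.337, n₂=25
s_p² = [14·5.955² + 24·7.337²]/38 = 47.0632
SE = √(s_p²·(1/15+1/25)) = 2.2406
t = (52.800−43.200)/2.2406 = 4.2847
df = 38
p-value (two-sided) = 0.00012
At α=0.05: p < α → reject H₀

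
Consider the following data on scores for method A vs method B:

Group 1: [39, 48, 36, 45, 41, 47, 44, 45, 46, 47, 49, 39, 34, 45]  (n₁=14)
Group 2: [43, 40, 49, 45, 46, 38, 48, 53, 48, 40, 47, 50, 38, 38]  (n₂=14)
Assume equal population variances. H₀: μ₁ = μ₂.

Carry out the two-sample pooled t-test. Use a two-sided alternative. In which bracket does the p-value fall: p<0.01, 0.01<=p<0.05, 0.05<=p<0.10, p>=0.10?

x̄₁=43.214, s₁=4.644, n₁=14
x̄₂=44.500, s₂=5.004, n₂=14
s_p² = [13·4.644² + 13·5.004²]/26 = 23.3022
SE = √(s_p²·(1/14+1/14)) = 1.8245
t = (43.214−44.500)/1.8245 = -0.7047
df = 26
p-value (two-sided) = 0.48727
→ bracket: p>=0.10

p-value bracket: p>=0.10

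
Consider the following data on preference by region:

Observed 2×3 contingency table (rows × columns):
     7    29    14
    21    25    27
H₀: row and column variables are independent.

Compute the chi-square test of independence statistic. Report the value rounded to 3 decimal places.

test statistic = 7.375

Row totals [50, 73], col totals [28, 54, 41], n=123
χ² = (7−11.38)²/11.38 + (29−21.95)²/21.95 + (14−16.67)²/16.67 + (21−16.62)²/16.62 + (25−32.05)²/32.05 + (27−24.33)²/24.33 = 7.3753
df = 2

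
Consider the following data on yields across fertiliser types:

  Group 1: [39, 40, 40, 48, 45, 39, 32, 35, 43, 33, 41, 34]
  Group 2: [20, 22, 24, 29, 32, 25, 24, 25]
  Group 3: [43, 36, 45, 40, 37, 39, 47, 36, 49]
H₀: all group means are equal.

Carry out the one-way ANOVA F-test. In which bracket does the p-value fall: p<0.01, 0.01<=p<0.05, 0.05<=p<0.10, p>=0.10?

Group means [39.08, 25.12, 41.33], grand mean 35.931
SSB = Σnᵢ(x̄ᵢ−x̄)² = 1316.070; SSW = ΣΣ(x−x̄ᵢ)² = 555.792
MSB = 1316.070/2 = 658.0352; MSW = 555.792/26 = 21.3766
F = MSB/MSW = 30.7830
df = (2, 26)
p-value (upper-tail) = 0.00000
→ bracket: p<0.01

p-value bracket: p<0.01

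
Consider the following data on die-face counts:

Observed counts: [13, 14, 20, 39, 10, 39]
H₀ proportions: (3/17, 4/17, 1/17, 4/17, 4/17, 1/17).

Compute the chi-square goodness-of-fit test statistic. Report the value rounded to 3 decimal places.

test statistic = 171.199

n = 135; E_i = n·p_i = [23.82, 31.76, 7.94, 31.76, 31.76, 7.94]
χ² = (13−23.82)²/23.82 + (14−31.76)²/31.76 + (20−7.94)²/7.94 + (39−31.76)²/31.76 + (10−31.76)²/31.76 + (39−7.94)²/7.94 = 171.1994
df = 5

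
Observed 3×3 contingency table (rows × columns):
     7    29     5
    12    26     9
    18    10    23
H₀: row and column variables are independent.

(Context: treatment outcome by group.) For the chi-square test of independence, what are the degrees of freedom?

degrees of freedom = 4

df = (r−1)(c−1) = (3−1)·(3−1) = 4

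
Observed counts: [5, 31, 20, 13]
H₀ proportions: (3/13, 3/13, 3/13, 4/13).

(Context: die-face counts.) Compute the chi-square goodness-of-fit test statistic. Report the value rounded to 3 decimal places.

n = 69; E_i = n·p_i = [15.92, 15.92, 15.92, 21.23]
χ² = (5−15.92)²/15.92 + (31−15.92)²/15.92 + (20−15.92)²/15.92 + (13−21.23)²/21.23 = 26.0036
df = 3

test statistic = 26.004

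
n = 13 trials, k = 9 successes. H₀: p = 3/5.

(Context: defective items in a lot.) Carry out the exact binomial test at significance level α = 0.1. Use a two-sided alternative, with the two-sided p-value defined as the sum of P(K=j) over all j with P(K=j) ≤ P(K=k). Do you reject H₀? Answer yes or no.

reject H₀: no

Exact binomial: n=13, k=9, p₀=3/5=0.6000
P(X=j) = C(n,j)·p₀^j·(1−p₀)^(n−j); p = Σ P(X=j) over j with P(X=j) ≤ P(X=9)
p-value (two-sided) = 0.58189
At α=0.1: p ≥ α → fail to reject H₀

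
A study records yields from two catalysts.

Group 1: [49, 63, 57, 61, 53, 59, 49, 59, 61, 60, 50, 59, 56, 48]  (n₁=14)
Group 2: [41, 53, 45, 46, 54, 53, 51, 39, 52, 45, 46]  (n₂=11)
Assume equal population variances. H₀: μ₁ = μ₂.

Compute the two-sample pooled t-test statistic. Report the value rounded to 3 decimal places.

x̄₁=56.000, s₁=5.189, n₁=14
x̄₂=47.727, s₂=5.159, n₂=11
s_p² = [13·5.189² + 10·5.159²]/23 = 26.7905
SE = √(s_p²·(1/14+1/11)) = 2.0855
t = (56.000−47.727)/2.0855 = 3.9669
df = 23

test statistic = 3.967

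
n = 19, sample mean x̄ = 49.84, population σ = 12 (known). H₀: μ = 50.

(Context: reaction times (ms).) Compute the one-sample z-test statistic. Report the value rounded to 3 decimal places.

SE = σ/√n = 12/√19 = 2.7530
z = (x̄−μ₀)/SE = (49.84−50)/2.7530 = -0.0581

test statistic = -0.058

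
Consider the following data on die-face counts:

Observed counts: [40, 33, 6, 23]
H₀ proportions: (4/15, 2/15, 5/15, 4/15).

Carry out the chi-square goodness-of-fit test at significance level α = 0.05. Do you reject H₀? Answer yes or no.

n = 102; E_i = n·p_i = [27.20, 13.60, 34.00, 27.20]
χ² = (40−27.20)²/27.20 + (33−13.60)²/13.60 + (6−34.00)²/34.00 + (23−27.20)²/27.20 = 57.4044
df = 3
p-value (upper-tail) = 0.00000
At α=0.05: p < α → reject H₀

reject H₀: yes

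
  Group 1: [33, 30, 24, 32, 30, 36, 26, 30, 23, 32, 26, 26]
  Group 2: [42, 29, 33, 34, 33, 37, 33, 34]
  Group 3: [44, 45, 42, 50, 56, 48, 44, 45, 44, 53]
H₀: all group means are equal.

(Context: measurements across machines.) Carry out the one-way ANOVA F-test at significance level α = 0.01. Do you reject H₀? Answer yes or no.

Group means [29.00, 34.38, 47.10], grand mean 36.467
SSB = Σnᵢ(x̄ᵢ−x̄)² = 1834.692; SSW = ΣΣ(x−x̄ᵢ)² = 460.775
MSB = 1834.692/2 = 917.3458; MSW = 460.775/27 = 17.0657
F = MSB/MSW = 53.7536
df = (2, 27)
p-value (upper-tail) = 0.00000
At α=0.01: p < α → reject H₀

reject H₀: yes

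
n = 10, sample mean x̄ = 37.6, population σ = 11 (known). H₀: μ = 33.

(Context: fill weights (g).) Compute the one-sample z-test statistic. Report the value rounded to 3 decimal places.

test statistic = 1.322

SE = σ/√n = 11/√10 = 3.4785
z = (x̄−μ₀)/SE = (37.6−33)/3.4785 = 1.3224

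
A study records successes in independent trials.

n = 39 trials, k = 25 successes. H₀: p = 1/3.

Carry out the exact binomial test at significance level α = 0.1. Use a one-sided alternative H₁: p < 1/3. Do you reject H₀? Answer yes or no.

Exact binomial: n=39, k=25, p₀=1/3=0.3333
P(X≤25) from Σ C(n,i)·p₀^i·(1−p₀)^(n−i)
p-value (one-sided, H₁ less) = 0.99998
At α=0.1: p ≥ α → fail to reject H₀

reject H₀: no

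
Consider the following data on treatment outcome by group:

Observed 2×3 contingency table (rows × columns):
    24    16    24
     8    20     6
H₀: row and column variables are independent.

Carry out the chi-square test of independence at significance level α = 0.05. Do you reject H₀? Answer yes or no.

reject H₀: yes

Row totals [64, 34], col totals [32, 36, 30], n=98
χ² = (24−20.90)²/20.90 + (16−23.51)²/23.51 + (24−19.59)²/19.59 + (8−11.10)²/11.10 + (20−12.49)²/12.49 + (6−10.41)²/10.41 = 11.1011
df = 2
p-value (upper-tail) = 0.00389
At α=0.05: p < α → reject H₀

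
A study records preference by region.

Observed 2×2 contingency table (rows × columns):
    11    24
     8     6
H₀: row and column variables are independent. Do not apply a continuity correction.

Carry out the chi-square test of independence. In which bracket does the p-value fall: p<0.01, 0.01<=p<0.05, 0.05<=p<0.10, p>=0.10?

Row totals [35, 14], col totals [19, 30], n=49
χ² = (11−13.57)²/13.57 + (24−21.43)²/21.43 + (8−5.43)²/5.43 + (6−8.57)²/8.57 = 2.7853
df = 1
p-value (upper-tail) = 0.09514
→ bracket: 0.05<=p<0.10

p-value bracket: 0.05<=p<0.10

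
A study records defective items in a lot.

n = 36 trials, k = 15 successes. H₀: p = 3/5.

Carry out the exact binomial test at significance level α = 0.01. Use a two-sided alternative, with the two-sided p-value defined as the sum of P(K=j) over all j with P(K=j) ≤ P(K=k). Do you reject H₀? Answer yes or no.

Exact binomial: n=36, k=15, p₀=3/5=0.6000
P(X=j) = C(n,j)·p₀^j·(1−p₀)^(n−j); p = Σ P(X=j) over j with P(X=j) ≤ P(X=15)
p-value (two-sided) = 0.02743
At α=0.01: p ≥ α → fail to reject H₀

reject H₀: no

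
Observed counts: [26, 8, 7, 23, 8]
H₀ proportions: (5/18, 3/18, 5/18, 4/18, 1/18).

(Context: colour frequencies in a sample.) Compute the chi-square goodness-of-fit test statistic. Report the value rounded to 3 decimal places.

test statistic = 18.646

n = 72; E_i = n·p_i = [20.00, 12.00, 20.00, 16.00, 4.00]
χ² = (26−20.00)²/20.00 + (8−12.00)²/12.00 + (7−20.00)²/20.00 + (23−16.00)²/16.00 + (8−4.00)²/4.00 = 18.6458
df = 4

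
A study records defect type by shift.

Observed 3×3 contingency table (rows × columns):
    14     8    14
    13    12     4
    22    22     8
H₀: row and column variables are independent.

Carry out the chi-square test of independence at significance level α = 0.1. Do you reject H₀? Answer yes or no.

Row totals [36, 29, 52], col totals [49, 42, 26], n=117
χ² = (14−15.08)²/15.08 + (8−12.92)²/12.92 + (14−8.00)²/8.00 + (13−12.15)²/12.15 + (12−10.41)²/10.41 + (4−6.44)²/6.44 + (22−21.78)²/21.78 + (22−18.67)²/18.67 + (8−11.56)²/11.56 = 9.3740
df = 4
p-value (upper-tail) = 0.05240
At α=0.1: p < α → reject H₀

reject H₀: yes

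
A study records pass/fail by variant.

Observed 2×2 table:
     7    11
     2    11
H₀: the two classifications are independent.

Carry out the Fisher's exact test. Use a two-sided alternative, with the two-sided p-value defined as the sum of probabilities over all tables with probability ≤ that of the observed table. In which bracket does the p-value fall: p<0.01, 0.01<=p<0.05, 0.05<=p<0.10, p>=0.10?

Margins: r₁=18, r₂=13, c₁=9, c₂=22, n=31
p_obs = C(18,7)·C(13,2)/C(31,9); sum pmf over tables with pmf ≤ p_obs
p-value (two-sided) = 0.23742
→ bracket: p>=0.10

p-value bracket: p>=0.10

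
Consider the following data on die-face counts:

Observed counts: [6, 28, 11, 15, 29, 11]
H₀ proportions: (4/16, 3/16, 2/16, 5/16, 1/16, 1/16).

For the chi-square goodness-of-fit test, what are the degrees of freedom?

df = k − 1 = 6 − 1 = 5

degrees of freedom = 5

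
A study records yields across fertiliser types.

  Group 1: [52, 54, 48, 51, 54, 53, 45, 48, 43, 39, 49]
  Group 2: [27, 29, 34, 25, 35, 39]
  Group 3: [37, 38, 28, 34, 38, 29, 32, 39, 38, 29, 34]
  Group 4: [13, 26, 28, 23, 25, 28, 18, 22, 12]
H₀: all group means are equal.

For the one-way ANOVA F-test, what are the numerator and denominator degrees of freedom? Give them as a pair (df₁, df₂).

k = 4 groups, N = 37 total
df = (k−1, N−k) = (4−1, 37−4) = (3, 33)

degrees of freedom = [3, 33]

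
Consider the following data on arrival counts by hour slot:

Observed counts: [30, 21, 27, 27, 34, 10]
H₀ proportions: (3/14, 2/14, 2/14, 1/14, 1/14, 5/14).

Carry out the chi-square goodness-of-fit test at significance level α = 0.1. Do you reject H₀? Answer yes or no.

n = 149; E_i = n·p_i = [31.93, 21.29, 21.29, 10.64, 10.64, 53.21]
χ² = (30−31.93)²/31.93 + (21−21.29)²/21.29 + (27−21.29)²/21.29 + (27−10.64)²/10.64 + (34−10.64)²/10.64 + (10−53.21)²/53.21 = 113.1477
df = 5
p-value (upper-tail) = 0.00000
At α=0.1: p < α → reject H₀

reject H₀: yes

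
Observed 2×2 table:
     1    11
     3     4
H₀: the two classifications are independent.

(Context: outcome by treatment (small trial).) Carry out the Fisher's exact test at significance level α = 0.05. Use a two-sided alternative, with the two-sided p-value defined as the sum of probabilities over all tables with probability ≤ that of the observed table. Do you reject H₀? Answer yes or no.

reject H₀: no

Margins: r₁=12, r₂=7, c₁=4, c₂=15, n=19
p_obs = C(12,1)·C(7,3)/C(19,4); sum pmf over tables with pmf ≤ p_obs
p-value (two-sided) = 0.11739
At α=0.05: p ≥ α → fail to reject H₀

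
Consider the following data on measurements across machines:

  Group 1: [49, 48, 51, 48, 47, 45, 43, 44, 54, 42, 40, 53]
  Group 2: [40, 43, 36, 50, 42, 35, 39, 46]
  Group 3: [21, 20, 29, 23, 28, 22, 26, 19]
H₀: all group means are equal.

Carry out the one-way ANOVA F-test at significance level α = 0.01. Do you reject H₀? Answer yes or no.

reject H₀: yes

Group means [47.00, 41.38, 23.50], grand mean 38.679
SSB = Σnᵢ(x̄ᵢ−x̄)² = 2732.232; SSW = ΣΣ(x−x̄ᵢ)² = 483.875
MSB = 2732.232/2 = 1366.1161; MSW = 483.875/25 = 19.3550
F = MSB/MSW = 70.5821
df = (2, 25)
p-value (upper-tail) = 0.00000
At α=0.01: p < α → reject H₀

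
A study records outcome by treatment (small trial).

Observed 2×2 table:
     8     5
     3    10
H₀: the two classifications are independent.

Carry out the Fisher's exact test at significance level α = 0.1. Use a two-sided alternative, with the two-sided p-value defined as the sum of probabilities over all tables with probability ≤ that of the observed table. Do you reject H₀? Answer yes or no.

Margins: r₁=13, r₂=13, c₁=11, c₂=15, n=26
p_obs = C(13,8)·C(13,3)/C(26,11); sum pmf over tables with pmf ≤ p_obs
p-value (two-sided) = 0.11070
At α=0.1: p ≥ α → fail to reject H₀

reject H₀: no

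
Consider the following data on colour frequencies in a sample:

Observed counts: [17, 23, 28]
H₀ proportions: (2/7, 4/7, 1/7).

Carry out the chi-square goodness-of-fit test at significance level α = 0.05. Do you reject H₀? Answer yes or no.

n = 68; E_i = n·p_i = [19.43, 38.86, 9.71]
χ² = (17−19.43)²/19.43 + (23−38.86)²/38.86 + (28−9.71)²/9.71 = 41.1949
df = 2
p-value (upper-tail) = 0.00000
At α=0.05: p < α → reject H₀

reject H₀: yes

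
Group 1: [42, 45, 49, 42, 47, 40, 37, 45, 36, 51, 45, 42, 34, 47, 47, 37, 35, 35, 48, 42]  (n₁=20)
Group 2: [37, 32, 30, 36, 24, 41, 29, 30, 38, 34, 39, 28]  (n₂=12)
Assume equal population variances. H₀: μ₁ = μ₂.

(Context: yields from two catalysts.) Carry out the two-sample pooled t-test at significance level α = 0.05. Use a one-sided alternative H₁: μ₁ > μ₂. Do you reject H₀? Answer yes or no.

reject H₀: yes

x̄₁=42.300, s₁=5.222, n₁=20
x̄₂=33.167, s₂=5.149, n₂=12
s_p² = [19·5.222² + 11·5.149²]/30 = 26.9956
SE = √(s_p²·(1/20+1/12)) = 1.8972
t = (42.300−33.167)/1.8972 = 4.8141
df = 30
p-value (one-sided, H₁ greater) = 0.00002
At α=0.05: p < α → reject H₀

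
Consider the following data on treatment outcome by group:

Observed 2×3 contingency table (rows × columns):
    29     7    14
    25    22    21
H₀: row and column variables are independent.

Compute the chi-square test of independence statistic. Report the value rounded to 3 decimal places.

test statistic = 6.869

Row totals [50, 68], col totals [54, 29, 35], n=118
χ² = (29−22.88)²/22.88 + (7−12.29)²/12.29 + (14−14.83)²/14.83 + (25−31.12)²/31.12 + (22−16.71)²/16.71 + (21−20.17)²/20.17 = 6.8690
df = 2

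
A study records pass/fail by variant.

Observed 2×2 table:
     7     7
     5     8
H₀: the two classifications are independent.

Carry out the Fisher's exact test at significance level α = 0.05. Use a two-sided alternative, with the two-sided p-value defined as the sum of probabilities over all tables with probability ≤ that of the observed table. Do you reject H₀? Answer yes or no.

Margins: r₁=14, r₂=13, c₁=12, c₂=15, n=27
p_obs = C(14,7)·C(13,5)/C(27,12); sum pmf over tables with pmf ≤ p_obs
p-value (two-sided) = 0.70357
At α=0.05: p ≥ α → fail to reject H₀

reject H₀: no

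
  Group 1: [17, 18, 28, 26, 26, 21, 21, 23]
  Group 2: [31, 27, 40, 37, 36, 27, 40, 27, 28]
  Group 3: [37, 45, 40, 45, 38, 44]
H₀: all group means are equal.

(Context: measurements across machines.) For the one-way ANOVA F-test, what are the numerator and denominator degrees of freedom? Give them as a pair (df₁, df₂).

k = 3 groups, N = 23 total
df = (k−1, N−k) = (3−1, 23−3) = (2, 20)

degrees of freedom = [2, 20]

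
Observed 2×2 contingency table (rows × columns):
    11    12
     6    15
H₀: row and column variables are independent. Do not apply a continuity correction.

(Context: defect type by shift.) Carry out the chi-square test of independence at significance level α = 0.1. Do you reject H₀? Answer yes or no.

Row totals [23, 21], col totals [17, 27], n=44
χ² = (11−8.89)²/8.89 + (12−14.11)²/14.11 + (6−8.11)²/8.11 + (15−12.89)²/12.89 = 1.7166
df = 1
p-value (upper-tail) = 0.19014
At α=0.1: p ≥ α → fail to reject H₀

reject H₀: no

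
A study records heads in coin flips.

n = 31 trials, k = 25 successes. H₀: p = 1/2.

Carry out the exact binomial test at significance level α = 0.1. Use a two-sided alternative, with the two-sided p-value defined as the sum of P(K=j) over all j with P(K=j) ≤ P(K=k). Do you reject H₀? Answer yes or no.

Exact binomial: n=31, k=25, p₀=1/2=0.5000
P(X=j) = C(n,j)·p₀^j·(1−p₀)^(n−j); p = Σ P(X=j) over j with P(X=j) ≤ P(X=25)
p-value (two-sided) = 0.00088
At α=0.1: p < α → reject H₀

reject H₀: yes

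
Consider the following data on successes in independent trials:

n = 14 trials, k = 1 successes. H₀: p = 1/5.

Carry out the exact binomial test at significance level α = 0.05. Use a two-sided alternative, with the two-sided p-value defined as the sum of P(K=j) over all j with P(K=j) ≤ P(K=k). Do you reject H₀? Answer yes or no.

reject H₀: no

Exact binomial: n=14, k=1, p₀=1/5=0.2000
P(X=j) = C(n,j)·p₀^j·(1−p₀)^(n−j); p = Σ P(X=j) over j with P(X=j) ≤ P(X=1)
p-value (two-sided) = 0.32775
At α=0.05: p ≥ α → fail to reject H₀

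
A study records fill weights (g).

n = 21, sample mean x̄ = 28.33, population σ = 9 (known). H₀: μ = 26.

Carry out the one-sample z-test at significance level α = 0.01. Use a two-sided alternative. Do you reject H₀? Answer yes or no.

SE = σ/√n = 9/√21 = 1.9640
z = (x̄−μ₀)/SE = (28.33−26)/1.9640 = 1.1864
p-value (two-sided) = 0.23547
At α=0.01: p ≥ α → fail to reject H₀

reject H₀: no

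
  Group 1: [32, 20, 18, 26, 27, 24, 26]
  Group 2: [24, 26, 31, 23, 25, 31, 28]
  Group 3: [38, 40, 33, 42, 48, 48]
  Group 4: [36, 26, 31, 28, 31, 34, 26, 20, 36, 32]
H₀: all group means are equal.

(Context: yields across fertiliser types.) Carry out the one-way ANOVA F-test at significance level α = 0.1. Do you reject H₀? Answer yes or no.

reject H₀: yes

Group means [24.71, 26.86, 41.50, 30.00], grand mean 30.333
SSB = Σnᵢ(x̄ᵢ−x̄)² = 1054.881; SSW = ΣΣ(x−x̄ᵢ)² = 593.786
MSB = 1054.881/3 = 351.6270; MSW = 593.786/26 = 22.8379
F = MSB/MSW = 15.3966
df = (3, 26)
p-value (upper-tail) = 0.00001
At α=0.1: p < α → reject H₀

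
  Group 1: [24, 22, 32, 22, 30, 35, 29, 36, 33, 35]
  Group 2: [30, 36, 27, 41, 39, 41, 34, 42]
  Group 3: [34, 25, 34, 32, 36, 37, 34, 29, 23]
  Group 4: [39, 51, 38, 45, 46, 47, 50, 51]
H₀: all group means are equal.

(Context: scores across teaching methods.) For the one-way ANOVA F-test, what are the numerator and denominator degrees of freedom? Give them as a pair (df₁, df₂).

k = 4 groups, N = 35 total
df = (k−1, N−k) = (4−1, 35−4) = (3, 31)

degrees of freedom = [3, 31]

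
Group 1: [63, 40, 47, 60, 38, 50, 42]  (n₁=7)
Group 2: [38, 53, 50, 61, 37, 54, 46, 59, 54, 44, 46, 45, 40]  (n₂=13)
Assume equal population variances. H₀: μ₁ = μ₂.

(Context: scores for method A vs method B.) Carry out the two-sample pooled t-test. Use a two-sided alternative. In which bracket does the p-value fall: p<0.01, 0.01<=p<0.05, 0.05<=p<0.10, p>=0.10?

x̄₁=48.571, s₁=9.761, n₁=7
x̄₂=48.231, s₂=7.683, n₂=13
s_p² = [6·9.761² + 12·7.683²]/18 = 71.1123
SE = √(s_p²·(1/7+1/13)) = 3.9534
t = (48.571−48.231)/3.9534 = 0.0862
df = 18
p-value (two-sided) = 0.93228
→ bracket: p>=0.10

p-value bracket: p>=0.10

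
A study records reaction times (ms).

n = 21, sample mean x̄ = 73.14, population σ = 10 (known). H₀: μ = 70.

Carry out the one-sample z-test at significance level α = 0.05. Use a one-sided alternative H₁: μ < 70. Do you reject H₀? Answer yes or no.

SE = σ/√n = 10/√21 = 2.1822
z = (x̄−μ₀)/SE = (73.14−70)/2.1822 = 1.4389
p-value (one-sided, H₁ less) = 0.92491
At α=0.05: p ≥ α → fail to reject H₀

reject H₀: no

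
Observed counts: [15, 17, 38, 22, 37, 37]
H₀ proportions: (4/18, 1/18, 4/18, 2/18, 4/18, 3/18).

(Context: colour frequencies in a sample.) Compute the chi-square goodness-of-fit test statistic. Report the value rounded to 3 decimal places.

n = 166; E_i = n·p_i = [36.89, 9.22, 36.89, 18.44, 36.89, 27.67]
χ² = (15−36.89)²/36.89 + (17−9.22)²/9.22 + (38−36.89)²/36.89 + (22−18.44)²/18.44 + (37−36.89)²/36.89 + (37−27.67)²/27.67 = 23.4157
df = 5

test statistic = 23.416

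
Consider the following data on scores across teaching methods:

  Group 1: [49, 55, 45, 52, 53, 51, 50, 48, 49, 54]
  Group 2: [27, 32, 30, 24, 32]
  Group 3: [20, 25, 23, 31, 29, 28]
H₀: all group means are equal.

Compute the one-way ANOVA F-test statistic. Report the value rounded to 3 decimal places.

test statistic = 119.751

Group means [50.60, 29.00, 26.00], grand mean 38.429
SSB = Σnᵢ(x̄ᵢ−x̄)² = 2852.743; SSW = ΣΣ(x−x̄ᵢ)² = 214.400
MSB = 2852.743/2 = 1426.3714; MSW = 214.400/18 = 11.9111
F = MSB/MSW = 119.7513
df = (2, 18)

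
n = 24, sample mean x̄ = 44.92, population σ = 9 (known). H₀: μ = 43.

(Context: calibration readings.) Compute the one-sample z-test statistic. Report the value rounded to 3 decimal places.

SE = σ/√n = 9/√24 = 1.8371
z = (x̄−μ₀)/SE = (44.92−43)/1.8371 = 1.0451

test statistic = 1.045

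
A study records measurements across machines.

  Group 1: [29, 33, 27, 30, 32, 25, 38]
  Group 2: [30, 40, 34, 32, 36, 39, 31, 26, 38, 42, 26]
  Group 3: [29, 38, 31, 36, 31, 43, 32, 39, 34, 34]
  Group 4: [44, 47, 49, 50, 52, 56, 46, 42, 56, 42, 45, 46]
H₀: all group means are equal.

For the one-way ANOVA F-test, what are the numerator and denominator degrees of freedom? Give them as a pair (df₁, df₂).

k = 4 groups, N = 40 total
df = (k−1, N−k) = (4−1, 40−4) = (3, 36)

degrees of freedom = [3, 36]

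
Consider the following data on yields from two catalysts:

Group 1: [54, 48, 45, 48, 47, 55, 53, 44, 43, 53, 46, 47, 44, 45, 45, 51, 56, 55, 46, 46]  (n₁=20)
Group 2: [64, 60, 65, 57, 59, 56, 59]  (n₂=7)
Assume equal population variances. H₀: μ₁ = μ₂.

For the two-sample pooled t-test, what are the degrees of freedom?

degrees of freedom = 25

df = n₁ + n₂ − 2 = 20 + 7 − 2 = 25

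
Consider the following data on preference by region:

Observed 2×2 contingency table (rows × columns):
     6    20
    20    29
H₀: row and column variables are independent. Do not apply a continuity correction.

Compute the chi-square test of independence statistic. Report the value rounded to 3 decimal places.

Row totals [26, 49], col totals [26, 49], n=75
χ² = (6−9.01)²/9.01 + (20−16.99)²/16.99 + (20−16.99)²/16.99 + (29−32.01)²/32.01 = 2.3601
df = 1

test statistic = 2.360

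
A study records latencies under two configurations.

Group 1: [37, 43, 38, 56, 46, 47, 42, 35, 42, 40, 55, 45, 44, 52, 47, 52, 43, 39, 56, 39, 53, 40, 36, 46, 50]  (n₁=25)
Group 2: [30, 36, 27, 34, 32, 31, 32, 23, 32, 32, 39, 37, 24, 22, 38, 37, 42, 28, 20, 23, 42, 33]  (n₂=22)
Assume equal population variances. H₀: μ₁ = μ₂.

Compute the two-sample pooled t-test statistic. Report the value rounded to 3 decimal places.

test statistic = 7.137

x̄₁=44.920, s₁=6.396, n₁=25
x̄₂=31.545, s₂=6.427, n₂=22
s_p² = [24·6.396² + 21·6.427²]/45 = 41.0954
SE = √(s_p²·(1/25+1/22)) = 1.8740
t = (44.920−31.545)/1.8740 = 7.1370
df = 45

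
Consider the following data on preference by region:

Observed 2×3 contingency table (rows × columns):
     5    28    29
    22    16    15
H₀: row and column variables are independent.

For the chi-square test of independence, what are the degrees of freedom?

df = (r−1)(c−1) = (2−1)·(3−1) = 2

degrees of freedom = 2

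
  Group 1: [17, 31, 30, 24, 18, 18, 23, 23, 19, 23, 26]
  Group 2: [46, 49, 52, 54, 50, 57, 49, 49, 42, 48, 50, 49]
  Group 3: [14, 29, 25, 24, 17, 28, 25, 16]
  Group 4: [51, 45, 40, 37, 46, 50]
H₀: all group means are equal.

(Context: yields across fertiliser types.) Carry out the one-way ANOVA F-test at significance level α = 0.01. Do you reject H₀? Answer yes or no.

reject H₀: yes

Group means [22.91, 49.58, 22.25, 44.83], grand mean 34.973
SSB = Σnᵢ(x̄ᵢ−x̄)² = 6040.814; SSW = ΣΣ(x−x̄ᵢ)² = 762.159
MSB = 6040.814/3 = 2013.6046; MSW = 762.159/33 = 23.0957
F = MSB/MSW = 87.1851
df = (3, 33)
p-value (upper-tail) = 0.00000
At α=0.01: p < α → reject H₀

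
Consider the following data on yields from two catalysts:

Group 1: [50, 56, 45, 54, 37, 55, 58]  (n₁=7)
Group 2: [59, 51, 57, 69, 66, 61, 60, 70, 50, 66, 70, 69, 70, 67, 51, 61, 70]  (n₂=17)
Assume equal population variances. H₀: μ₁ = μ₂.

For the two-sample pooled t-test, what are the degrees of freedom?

df = n₁ + n₂ − 2 = 7 + 17 − 2 = 22

degrees of freedom = 22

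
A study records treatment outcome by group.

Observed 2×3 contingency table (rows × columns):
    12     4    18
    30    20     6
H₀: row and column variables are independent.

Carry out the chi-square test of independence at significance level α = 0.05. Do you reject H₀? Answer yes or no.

Row totals [34, 56], col totals [42, 24, 24], n=90
χ² = (12−15.87)²/15.87 + (4−9.07)²/9.07 + (18−9.07)²/9.07 + (30−26.13)²/26.13 + (20−14.93)²/14.93 + (6−14.93)²/14.93 = 20.2108
df = 2
p-value (upper-tail) = 0.00004
At α=0.05: p < α → reject H₀

reject H₀: yes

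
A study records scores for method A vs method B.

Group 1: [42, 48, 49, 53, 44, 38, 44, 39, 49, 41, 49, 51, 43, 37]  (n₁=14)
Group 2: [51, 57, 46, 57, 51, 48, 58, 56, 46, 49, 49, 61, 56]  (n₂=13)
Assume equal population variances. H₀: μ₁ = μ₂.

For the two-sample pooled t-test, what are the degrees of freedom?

df = n₁ + n₂ − 2 = 14 + 13 − 2 = 25

degrees of freedom = 25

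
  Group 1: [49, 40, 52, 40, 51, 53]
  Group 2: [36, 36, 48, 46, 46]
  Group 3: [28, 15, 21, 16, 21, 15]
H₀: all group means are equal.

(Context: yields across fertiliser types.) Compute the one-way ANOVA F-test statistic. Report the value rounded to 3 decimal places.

Group means [47.50, 42.40, 19.33], grand mean 36.059
SSB = Σnᵢ(x̄ᵢ−x̄)² = 2664.908; SSW = ΣΣ(x−x̄ᵢ)² = 446.033
MSB = 2664.908/2 = 1332.4539; MSW = 446.033/14 = 31.8595
F = MSB/MSW = 41.8228
df = (2, 14)

test statistic = 41.823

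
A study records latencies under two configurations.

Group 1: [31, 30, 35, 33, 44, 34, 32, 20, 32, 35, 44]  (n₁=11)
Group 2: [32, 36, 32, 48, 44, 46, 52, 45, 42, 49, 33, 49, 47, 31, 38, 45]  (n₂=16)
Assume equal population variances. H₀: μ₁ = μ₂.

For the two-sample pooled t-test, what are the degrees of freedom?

degrees of freedom = 25

df = n₁ + n₂ − 2 = 11 + 16 − 2 = 25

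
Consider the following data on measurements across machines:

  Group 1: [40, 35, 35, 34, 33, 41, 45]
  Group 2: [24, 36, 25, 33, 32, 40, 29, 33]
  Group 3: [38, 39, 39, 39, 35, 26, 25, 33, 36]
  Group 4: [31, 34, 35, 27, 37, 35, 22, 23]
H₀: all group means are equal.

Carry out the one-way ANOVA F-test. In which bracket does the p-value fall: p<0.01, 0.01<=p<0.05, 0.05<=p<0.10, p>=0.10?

p-value bracket: 0.05<=p<0.10

Group means [37.57, 31.50, 34.44, 30.50], grand mean 33.406
SSB = Σnᵢ(x̄ᵢ−x̄)² = 227.782; SSW = ΣΣ(x−x̄ᵢ)² = 797.937
MSB = 227.782/3 = 75.9274; MSW = 797.937/28 = 28.4977
F = MSB/MSW = 2.6643
df = (3, 28)
p-value (upper-tail) = 0.06719
→ bracket: 0.05<=p<0.10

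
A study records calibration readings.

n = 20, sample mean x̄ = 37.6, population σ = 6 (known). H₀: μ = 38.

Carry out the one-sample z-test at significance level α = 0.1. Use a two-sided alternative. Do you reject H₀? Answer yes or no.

SE = σ/√n = 6/√20 = 1.3416
z = (x̄−μ₀)/SE = (37.6−38)/1.3416 = -0.2981
p-value (two-sided) = 0.76559
At α=0.1: p ≥ α → fail to reject H₀

reject H₀: no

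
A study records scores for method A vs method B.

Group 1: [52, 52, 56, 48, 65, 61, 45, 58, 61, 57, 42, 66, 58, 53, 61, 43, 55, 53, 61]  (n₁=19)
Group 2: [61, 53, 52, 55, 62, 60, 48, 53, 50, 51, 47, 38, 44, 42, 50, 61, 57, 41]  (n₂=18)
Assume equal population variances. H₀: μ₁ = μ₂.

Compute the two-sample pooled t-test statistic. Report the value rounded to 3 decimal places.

test statistic = 1.592

x̄₁=55.105, s₁=6.975, n₁=19
x̄₂=51.389, s₂=7.220, n₂=18
s_p² = [18·6.975² + 17·7.220²]/35 = 50.3448
SE = √(s_p²·(1/19+1/18)) = 2.3338
t = (55.105−51.389)/2.3338 = 1.5924
df = 35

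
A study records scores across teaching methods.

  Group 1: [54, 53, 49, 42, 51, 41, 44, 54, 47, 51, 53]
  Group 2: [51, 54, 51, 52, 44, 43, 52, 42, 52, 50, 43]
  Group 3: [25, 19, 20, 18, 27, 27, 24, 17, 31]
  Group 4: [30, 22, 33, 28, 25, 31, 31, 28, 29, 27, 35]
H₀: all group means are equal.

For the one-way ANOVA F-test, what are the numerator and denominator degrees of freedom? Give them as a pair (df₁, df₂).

degrees of freedom = [3, 38]

k = 4 groups, N = 42 total
df = (k−1, N−k) = (4−1, 42−4) = (3, 38)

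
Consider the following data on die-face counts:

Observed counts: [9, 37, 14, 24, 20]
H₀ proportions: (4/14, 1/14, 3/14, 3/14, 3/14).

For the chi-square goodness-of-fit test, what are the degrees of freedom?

degrees of freedom = 4

df = k − 1 = 5 − 1 = 4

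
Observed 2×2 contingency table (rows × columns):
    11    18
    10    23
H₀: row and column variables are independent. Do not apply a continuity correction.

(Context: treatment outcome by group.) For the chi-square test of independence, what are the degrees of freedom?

df = (r−1)(c−1) = (2−1)·(2−1) = 1

degrees of freedom = 1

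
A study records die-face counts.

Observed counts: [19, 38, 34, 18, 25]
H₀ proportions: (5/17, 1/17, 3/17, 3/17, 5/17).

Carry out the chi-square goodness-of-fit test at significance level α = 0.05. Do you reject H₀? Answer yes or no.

n = 134; E_i = n·p_i = [39.41, 7.88, 23.65, 23.65, 39.41]
χ² = (19−39.41)²/39.41 + (38−7.88)²/7.88 + (34−23.65)²/23.65 + (18−23.65)²/23.65 + (25−39.41)²/39.41 = 136.7990
df = 4
p-value (upper-tail) = 0.00000
At α=0.05: p < α → reject H₀

reject H₀: yes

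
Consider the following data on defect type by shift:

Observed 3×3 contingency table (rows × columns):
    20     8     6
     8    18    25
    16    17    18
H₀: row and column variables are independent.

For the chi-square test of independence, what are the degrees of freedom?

degrees of freedom = 4

df = (r−1)(c−1) = (3−1)·(3−1) = 4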